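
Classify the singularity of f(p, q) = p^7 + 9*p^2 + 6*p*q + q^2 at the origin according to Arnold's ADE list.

The Hessian of f at 0 is [[18, 6], [6, 2]] with rank 1, so corank 1. A Groebner basis of the Jacobian ideal J(f) in C{p,q} is {q^6, p + q/3}; counting standard monomials gives mu = 6. Corank 1: A-series; mu = 6 gives A_6.

A_{6}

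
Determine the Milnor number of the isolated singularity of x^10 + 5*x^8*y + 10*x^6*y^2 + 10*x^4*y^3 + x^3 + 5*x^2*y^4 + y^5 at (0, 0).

8

The Hessian of f at 0 has rank 0. Corank 2; j^3 = x^3 is a perfect cube, so E-series; the 5-jet and mu = 8 give E_8.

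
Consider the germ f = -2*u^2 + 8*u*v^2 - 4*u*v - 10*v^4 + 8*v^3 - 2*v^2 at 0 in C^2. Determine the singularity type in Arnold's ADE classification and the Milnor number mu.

Type A_{3}, Milnor number mu = 3.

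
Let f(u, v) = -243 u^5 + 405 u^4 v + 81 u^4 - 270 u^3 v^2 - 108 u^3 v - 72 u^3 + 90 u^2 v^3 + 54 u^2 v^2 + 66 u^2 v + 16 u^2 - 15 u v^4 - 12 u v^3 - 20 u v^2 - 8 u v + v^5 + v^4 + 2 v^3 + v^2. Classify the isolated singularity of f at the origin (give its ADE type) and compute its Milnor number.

The Hessian of f at 0 has rank 1. Corank 1: A-series; mu = 4 gives A_4.

Type A_4, Milnor number mu = 4.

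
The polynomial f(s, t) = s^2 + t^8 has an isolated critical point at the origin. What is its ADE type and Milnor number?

Type A_7, Milnor number mu = 7.

The Hessian of f at 0 has rank 1. Corank 1: A-series; mu = 7 gives A_7.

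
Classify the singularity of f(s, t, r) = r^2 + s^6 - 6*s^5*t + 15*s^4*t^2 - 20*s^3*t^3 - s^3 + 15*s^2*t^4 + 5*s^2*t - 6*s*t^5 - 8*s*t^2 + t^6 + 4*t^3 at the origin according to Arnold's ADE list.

D_7

The Hessian of f at 0 is [[0, 0, 0], [0, 0, 0], [0, 0, 2]] with rank 1, so corank 2. A Groebner basis of the Jacobian ideal J(f) in C{s,t,r} is {s*t/6 + t^5 - t^2/3, s*t^2 - 2*t^3, s^2 - 3*s*t + 2*t^2, r}; counting standard monomials gives mu = 7. Corank 2; j^3 = -(s - 2*t)^2*(s - t) has shape L^2 M (L != M), so D-series; mu = 7 gives D_7.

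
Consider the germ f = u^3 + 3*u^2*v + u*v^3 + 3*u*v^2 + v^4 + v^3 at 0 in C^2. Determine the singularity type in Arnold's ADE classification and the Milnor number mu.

Type E7, Milnor number mu = 7.

The Hessian of f at 0 has rank 0. Corank 2; j^3 = (u + v)^3 is a perfect cube, so E-series; the 4-jet and mu = 7 give E_7.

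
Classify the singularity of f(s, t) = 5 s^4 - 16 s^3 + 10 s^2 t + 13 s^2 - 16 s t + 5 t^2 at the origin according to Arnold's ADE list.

A_{1}

The Hessian of f at 0 has rank 2. Corank 0: nondegenerate Morse point, so A_1.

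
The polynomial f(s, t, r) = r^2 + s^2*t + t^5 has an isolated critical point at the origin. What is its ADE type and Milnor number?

Type D_{6}, Milnor number mu = 6.

The Hessian of f at 0 has rank 1. Corank 2; j^3 = s^2*t has shape L^2 M (L != M), so D-series; mu = 6 gives D_6.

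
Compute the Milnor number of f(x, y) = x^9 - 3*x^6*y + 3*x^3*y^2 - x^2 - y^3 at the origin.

2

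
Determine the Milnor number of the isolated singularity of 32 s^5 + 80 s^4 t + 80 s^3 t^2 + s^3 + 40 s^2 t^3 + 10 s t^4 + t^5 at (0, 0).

The Hessian of f at 0 has rank 0. Corank 2; j^3 = s^3 is a perfect cube, so E-series; the 5-jet and mu = 8 give E_8.

8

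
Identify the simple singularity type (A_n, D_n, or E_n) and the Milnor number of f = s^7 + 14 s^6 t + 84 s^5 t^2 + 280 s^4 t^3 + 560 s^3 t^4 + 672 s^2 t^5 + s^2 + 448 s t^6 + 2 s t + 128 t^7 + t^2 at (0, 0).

Type A6, Milnor number mu = 6.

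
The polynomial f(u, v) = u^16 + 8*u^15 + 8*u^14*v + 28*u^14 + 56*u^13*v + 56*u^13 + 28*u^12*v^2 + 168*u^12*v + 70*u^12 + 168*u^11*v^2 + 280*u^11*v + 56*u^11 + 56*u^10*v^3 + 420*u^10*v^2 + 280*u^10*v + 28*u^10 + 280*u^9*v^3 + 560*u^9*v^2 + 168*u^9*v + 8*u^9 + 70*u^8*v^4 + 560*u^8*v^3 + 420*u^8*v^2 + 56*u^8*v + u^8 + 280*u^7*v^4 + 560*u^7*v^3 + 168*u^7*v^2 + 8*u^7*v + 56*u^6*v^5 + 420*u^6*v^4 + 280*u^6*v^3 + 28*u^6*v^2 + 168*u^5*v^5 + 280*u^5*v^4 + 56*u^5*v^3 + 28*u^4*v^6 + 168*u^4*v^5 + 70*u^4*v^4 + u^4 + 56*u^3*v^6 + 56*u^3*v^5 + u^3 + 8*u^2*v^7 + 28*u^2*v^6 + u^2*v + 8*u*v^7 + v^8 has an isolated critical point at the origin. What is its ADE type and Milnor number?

Type D_{9}, Milnor number mu = 9.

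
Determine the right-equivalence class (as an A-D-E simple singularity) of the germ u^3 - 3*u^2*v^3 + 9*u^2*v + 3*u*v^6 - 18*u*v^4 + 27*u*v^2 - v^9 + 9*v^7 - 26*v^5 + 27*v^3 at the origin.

E_8

The Hessian of f at 0 is [[0, 0], [0, 0]] with rank 0, so corank 2. A Groebner basis of the Jacobian ideal J(f) in C{u,v} is {-u^2/2 + u*v^3 - 3*u*v - 9*v^2/2, v^4, u^3 - 27*u*v^2 - 54*v^3, u^2*v + 6*u*v^2 + 9*v^3}; counting standard monomials gives mu = 8. Corank 2; j^3 = (u + 3*v)^3 is a perfect cube, so E-series; the 5-jet and mu = 8 give E_8.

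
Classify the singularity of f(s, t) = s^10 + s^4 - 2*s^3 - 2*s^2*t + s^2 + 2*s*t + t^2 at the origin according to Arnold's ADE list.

The Hessian of f at 0 has rank 1. Corank 1: A-series; mu = 9 gives A_9.

A9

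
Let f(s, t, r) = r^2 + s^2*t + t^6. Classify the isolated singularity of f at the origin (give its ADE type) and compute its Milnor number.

Type D_7, Milnor number mu = 7.

The Hessian of f at 0 is [[0, 0, 0], [0, 0, 0], [0, 0, 2]] with rank 1, so corank 2. A Groebner basis of the Jacobian ideal J(f) in C{s,t,r} is {s^2/6 + t^5, s^3, s*t, r}; counting standard monomials gives mu = 7. Corank 2; j^3 = s^2*t has shape L^2 M (L != M), so D-series; mu = 7 gives D_7.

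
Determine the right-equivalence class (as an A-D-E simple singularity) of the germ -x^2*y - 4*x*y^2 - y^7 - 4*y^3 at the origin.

D_8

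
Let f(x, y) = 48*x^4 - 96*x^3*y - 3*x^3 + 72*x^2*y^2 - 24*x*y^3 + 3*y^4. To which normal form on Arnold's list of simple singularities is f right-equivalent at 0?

The Hessian of f at 0 has rank 0. Corank 2; j^3 = -3*x^3 is a perfect cube, so E-series; the 4-jet and mu = 6 give E_6.

E_6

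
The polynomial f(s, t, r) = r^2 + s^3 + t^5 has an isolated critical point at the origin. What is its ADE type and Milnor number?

The Hessian of f at 0 is [[0, 0, 0], [0, 0, 0], [0, 0, 2]] with rank 1, so corank 2. A Groebner basis of the Jacobian ideal J(f) in C{s,t,r} is {t^4, s^2, r}; counting standard monomials gives mu = 8. Corank 2; j^3 = s^3 is a perfect cube, so E-series; the 5-jet and mu = 8 give E_8.

Type E_{8}, Milnor number mu = 8.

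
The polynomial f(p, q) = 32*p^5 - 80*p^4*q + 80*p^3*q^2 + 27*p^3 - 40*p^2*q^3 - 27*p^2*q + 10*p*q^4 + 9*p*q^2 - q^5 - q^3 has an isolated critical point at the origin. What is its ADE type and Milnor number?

Type E8, Milnor number mu = 8.

The Hessian of f at 0 is [[0, 0], [0, 0]] with rank 0, so corank 2. A Groebner basis of the Jacobian ideal J(f) in C{p,q} is {q^5, p*q^3 - 3*q^4/8, p^2 - 2*p*q/3 + q^2/9}; counting standard monomials gives mu = 8. Corank 2; j^3 = (3*p - q)^3 is a perfect cube, so E-series; the 5-jet and mu = 8 give E_8.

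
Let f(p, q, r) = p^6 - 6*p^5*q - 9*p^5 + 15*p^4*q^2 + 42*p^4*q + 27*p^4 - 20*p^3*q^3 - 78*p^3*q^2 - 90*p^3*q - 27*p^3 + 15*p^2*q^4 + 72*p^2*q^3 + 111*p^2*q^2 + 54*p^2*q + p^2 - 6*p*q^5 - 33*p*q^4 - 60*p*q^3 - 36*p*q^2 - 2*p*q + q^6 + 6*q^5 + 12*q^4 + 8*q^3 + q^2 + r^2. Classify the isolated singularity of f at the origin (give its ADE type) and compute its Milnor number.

Type A_{2}, Milnor number mu = 2.

The Hessian of f at 0 is [[2, -2, 0], [-2, 2, 0], [0, 0, 2]] with rank 2, so corank 1. A Groebner basis of the Jacobian ideal J(f) in C{p,q,r} is {q^2, p - q, r}; counting standard monomials gives mu = 2. Corank 1: A-series; mu = 2 gives A_2.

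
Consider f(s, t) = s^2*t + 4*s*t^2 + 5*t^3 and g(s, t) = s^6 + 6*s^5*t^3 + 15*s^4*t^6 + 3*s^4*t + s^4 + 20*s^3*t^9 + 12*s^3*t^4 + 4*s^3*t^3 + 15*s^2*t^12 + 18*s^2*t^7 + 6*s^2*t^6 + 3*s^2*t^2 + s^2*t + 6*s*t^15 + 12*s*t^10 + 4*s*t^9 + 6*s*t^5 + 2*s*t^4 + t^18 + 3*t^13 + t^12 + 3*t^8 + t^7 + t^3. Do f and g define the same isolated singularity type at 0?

The Hessian of f at 0 has rank 0. Corank 2; j^3 = t*(s^2 + 4*s*t + 5*t^2) splits into three distinct lines over C (the quadratic factor has nonzero discriminant), so D_4. The Hessian of g at 0 has rank 0. Corank 2; j^3 = t*(s^2 + t^2) splits into three distinct lines over C (the quadratic factor has nonzero discriminant), so D_4. Both have type D_4, hence right-equivalent.

Yes.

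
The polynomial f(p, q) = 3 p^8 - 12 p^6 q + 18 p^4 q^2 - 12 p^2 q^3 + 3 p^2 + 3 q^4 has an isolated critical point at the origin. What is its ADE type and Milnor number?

Type A3, Milnor number mu = 3.

The Hessian of f at 0 has rank 1. Corank 1: A-series; mu = 3 gives A_3.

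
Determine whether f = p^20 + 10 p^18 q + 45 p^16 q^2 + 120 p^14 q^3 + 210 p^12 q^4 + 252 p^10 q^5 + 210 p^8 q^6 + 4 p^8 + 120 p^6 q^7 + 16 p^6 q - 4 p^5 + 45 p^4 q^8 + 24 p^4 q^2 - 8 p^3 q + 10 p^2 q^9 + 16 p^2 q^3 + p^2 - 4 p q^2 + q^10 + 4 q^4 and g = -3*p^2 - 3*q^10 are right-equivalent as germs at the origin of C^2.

Yes.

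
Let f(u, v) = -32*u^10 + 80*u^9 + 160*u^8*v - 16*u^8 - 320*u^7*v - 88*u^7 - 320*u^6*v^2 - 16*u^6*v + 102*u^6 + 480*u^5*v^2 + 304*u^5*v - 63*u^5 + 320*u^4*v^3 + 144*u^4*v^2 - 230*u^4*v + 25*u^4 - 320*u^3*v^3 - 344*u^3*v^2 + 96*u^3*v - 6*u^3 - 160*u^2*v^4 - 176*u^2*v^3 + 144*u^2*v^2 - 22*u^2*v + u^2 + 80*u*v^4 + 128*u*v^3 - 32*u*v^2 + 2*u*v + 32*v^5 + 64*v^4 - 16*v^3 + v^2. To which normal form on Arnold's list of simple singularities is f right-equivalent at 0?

The Hessian of f at 0 has rank 1. Corank 1: A-series; mu = 4 gives A_4.

A_{4}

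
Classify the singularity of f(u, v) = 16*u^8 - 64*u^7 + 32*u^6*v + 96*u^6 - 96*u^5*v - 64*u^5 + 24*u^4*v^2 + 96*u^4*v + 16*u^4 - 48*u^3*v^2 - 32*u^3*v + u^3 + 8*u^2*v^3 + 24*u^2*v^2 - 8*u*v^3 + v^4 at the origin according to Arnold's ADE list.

E6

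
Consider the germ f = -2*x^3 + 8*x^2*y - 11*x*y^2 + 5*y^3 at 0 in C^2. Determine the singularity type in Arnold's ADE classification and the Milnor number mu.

The Hessian of f at 0 has rank 0. Corank 2; j^3 = -(x - y)*(2*x^2 - 6*x*y + 5*y^2) splits into three distinct lines over C (the quadratic factor has nonzero discriminant), so D_4.

Type D_4, Milnor number mu = 4.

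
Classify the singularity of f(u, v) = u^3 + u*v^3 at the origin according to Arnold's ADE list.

The Hessian of f at 0 has rank 0. Corank 2; j^3 = u^3 is a perfect cube, so E-series; the 4-jet and mu = 7 give E_7.

E_{7}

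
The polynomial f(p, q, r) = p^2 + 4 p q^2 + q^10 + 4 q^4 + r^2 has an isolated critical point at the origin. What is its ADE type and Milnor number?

The Hessian of f at 0 is [[2, 0, 0], [0, 0, 0], [0, 0, 2]] with rank 2, so corank 1. A Groebner basis of the Jacobian ideal J(f) in C{p,q,r} is {p^5, p^4*q, p/2 + q^2, r}; counting standard monomials gives mu = 9. Corank 1: A-series; mu = 9 gives A_9.

Type A_9, Milnor number mu = 9.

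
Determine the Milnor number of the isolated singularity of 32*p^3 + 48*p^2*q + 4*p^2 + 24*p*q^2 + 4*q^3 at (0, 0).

The Hessian of f at 0 has rank 1. Corank 1: A-series; mu = 2 gives A_2.

2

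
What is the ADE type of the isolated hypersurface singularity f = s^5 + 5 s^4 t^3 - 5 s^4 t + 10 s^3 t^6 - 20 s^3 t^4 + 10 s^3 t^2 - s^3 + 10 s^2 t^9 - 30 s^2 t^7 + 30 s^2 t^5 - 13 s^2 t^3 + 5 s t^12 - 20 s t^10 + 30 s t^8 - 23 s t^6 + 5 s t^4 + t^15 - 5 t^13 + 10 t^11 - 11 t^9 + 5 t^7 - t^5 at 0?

The Hessian of f at 0 has rank 0. Corank 2; j^3 = -s^3 is a perfect cube, so E-series; the 5-jet and mu = 8 give E_8.

E8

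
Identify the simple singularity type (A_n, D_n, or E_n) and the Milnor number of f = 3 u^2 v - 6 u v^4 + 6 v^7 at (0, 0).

The Hessian of f at 0 has rank 0. Corank 2; j^3 = 3*u^2*v has shape L^2 M (L != M), so D-series; mu = 8 gives D_8.

Type D_{8}, Milnor number mu = 8.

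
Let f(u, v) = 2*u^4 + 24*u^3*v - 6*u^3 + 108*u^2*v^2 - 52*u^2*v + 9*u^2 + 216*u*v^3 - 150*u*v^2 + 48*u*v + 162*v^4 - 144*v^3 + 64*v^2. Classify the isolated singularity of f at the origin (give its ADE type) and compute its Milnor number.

The Hessian of f at 0 has rank 1. Corank 1: A-series; mu = 3 gives A_3.

Type A_3, Milnor number mu = 3.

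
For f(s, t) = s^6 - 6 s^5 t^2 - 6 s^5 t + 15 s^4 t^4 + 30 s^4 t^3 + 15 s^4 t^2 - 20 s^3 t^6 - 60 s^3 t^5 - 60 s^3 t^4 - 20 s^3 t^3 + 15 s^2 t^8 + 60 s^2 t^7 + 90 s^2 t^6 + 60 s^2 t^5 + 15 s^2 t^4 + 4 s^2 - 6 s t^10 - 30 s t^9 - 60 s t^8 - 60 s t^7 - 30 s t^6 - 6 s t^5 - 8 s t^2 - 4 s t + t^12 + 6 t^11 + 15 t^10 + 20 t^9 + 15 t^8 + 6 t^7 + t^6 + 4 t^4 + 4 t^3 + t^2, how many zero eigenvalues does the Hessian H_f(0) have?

1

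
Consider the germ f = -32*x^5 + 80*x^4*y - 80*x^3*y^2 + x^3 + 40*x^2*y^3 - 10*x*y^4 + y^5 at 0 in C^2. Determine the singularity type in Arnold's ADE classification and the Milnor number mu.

The Hessian of f at 0 has rank 0. Corank 2; j^3 = x^3 is a perfect cube, so E-series; the 5-jet and mu = 8 give E_8.

Type E8, Milnor number mu = 8.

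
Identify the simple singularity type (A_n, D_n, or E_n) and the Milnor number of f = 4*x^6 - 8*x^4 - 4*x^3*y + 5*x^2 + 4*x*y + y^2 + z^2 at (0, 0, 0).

Type A_{1}, Milnor number mu = 1.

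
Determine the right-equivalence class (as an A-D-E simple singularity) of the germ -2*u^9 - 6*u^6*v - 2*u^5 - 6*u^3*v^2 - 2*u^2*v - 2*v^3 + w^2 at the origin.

The Hessian of f at 0 has rank 1. Corank 2; j^3 = -2*v*(u^2 + v^2) splits into three distinct lines over C (the quadratic factor has nonzero discriminant), so D_4.

D4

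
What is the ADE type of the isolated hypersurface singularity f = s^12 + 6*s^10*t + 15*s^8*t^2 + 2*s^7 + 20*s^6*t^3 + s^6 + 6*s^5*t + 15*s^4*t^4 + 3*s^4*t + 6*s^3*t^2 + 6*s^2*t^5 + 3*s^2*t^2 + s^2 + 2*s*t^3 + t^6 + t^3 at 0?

A_2

The Hessian of f at 0 has rank 1. Corank 1: A-series; mu = 2 gives A_2.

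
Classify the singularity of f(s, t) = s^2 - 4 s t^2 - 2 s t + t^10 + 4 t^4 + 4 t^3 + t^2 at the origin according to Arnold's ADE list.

A_9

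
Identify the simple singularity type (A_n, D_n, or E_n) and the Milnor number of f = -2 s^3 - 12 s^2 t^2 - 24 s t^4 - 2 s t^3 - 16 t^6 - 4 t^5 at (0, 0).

Type E_{7}, Milnor number mu = 7.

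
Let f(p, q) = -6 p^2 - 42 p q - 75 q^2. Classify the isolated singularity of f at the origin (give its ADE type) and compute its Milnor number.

Type A_1, Milnor number mu = 1.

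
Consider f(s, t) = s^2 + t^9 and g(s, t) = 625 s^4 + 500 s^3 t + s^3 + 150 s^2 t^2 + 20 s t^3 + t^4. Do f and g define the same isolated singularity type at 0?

No.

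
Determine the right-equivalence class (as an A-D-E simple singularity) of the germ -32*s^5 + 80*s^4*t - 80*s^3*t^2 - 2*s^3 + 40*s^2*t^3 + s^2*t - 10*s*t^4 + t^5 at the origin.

The Hessian of f at 0 has rank 0. Corank 2; j^3 = -s^2*(2*s - t) has shape L^2 M (L != M), so D-series; mu = 6 gives D_6.

D_{6}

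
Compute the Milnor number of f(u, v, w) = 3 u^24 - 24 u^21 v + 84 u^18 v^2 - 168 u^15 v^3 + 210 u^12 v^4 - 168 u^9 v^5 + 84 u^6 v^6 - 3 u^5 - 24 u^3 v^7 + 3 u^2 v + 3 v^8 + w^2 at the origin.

9

The Hessian of f at 0 has rank 1. Corank 2; j^3 = 3*u^2*v has shape L^2 M (L != M), so D-series; mu = 9 gives D_9.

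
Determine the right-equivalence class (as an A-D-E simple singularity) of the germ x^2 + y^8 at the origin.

A_{7}

The Hessian of f at 0 has rank 1. Corank 1: A-series; mu = 7 gives A_7.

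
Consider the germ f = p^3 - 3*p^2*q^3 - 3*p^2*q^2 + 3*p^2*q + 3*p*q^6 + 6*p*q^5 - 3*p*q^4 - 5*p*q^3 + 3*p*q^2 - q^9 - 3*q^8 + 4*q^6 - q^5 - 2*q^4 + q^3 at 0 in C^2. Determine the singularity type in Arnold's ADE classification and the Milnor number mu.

The Hessian of f at 0 has rank 0. Corank 2; j^3 = (p + q)^3 is a perfect cube, so E-series; the 4-jet and mu = 7 give E_7.

Type E_{7}, Milnor number mu = 7.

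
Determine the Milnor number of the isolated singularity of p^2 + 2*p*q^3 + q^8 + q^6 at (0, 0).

7

The Hessian of f at 0 has rank 1. Corank 1: A-series; mu = 7 gives A_7.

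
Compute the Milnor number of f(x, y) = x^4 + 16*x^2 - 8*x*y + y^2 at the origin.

The Hessian of f at 0 is [[32, -8], [-8, 2]] with rank 1, so corank 1. A Groebner basis of the Jacobian ideal J(f) in C{x,y} is {y^3, x - y/4}; counting standard monomials gives mu = 3. Corank 1: A-series; mu = 3 gives A_3.

3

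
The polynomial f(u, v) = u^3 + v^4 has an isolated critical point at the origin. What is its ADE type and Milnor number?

Type E6, Milnor number mu = 6.

The Hessian of f at 0 is [[0, 0], [0, 0]] with rank 0, so corank 2. A Groebner basis of the Jacobian ideal J(f) in C{u,v} is {v^3, u^2}; counting standard monomials gives mu = 6. Corank 2; j^3 = u^3 is a perfect cube, so E-series; the 4-jet and mu = 6 give E_6.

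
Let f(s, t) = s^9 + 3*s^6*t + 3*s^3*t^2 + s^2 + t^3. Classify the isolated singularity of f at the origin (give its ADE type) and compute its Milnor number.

The Hessian of f at 0 has rank 1. Corank 1: A-series; mu = 2 gives A_2.

Type A2, Milnor number mu = 2.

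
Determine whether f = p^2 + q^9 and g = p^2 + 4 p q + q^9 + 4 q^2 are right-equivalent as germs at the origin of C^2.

Yes.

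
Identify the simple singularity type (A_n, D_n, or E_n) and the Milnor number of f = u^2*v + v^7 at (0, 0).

Type D_{8}, Milnor number mu = 8.

The Hessian of f at 0 has rank 0. Corank 2; j^3 = u^2*v has shape L^2 M (L != M), so D-series; mu = 8 gives D_8.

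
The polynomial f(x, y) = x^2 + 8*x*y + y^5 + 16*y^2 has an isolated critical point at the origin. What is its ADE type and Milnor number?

The Hessian of f at 0 has rank 1. Corank 1: A-series; mu = 4 gives A_4.

Type A_{4}, Milnor number mu = 4.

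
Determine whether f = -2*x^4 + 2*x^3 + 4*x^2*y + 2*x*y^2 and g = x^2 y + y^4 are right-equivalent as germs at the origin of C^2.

Yes.

The Hessian of f at 0 has rank 0. Corank 2; j^3 = 2*x*(x + y)^2 has shape L^2 M (L != M), so D-series; mu = 5 gives D_5. The Hessian of g at 0 has rank 0. Corank 2; j^3 = x^2*y has shape L^2 M (L != M), so D-series; mu = 5 gives D_5. Both have type D_5, hence right-equivalent.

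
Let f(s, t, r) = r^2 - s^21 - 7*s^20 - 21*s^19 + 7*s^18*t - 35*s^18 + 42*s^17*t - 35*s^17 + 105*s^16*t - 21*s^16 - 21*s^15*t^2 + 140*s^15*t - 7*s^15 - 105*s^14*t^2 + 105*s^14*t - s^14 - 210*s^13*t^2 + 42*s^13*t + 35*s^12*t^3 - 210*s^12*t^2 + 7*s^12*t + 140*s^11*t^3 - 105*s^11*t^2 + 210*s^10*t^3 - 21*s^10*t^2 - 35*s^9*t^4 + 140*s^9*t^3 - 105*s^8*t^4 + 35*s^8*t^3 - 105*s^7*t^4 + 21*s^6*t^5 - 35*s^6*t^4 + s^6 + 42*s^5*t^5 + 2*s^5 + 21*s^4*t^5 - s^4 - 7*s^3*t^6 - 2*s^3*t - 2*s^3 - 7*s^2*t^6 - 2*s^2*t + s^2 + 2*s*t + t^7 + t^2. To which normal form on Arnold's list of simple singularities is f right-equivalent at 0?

A_{6}

The Hessian of f at 0 is [[2, 2, 0], [2, 2, 0], [0, 0, 2]] with rank 2, so corank 1. A Groebner basis of the Jacobian ideal J(f) in C{s,t,r} is {s^3 + s^2 - s - t, s^2*t - 5*s^2/2 - 3*s*t/2 + 3*s/2 - t^2/2 + 3*t/2, 9*s^2/2 + s*t^2 + 5*s*t/2 - 5*s/2 + t^2/2 - 5*t/2, -7*s^2 - 3*s*t + 4*s + t^3 + 4*t, r}; counting standard monomials gives mu = 6. Corank 1: A-series; mu = 6 gives A_6.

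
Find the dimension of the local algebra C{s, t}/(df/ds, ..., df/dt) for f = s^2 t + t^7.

8

The Hessian of f at 0 is [[0, 0], [0, 0]] with rank 0, so corank 2. A Groebner basis of the Jacobian ideal J(f) in C{s,t} is {s^2/7 + t^6, s^3, s*t}; counting standard monomials gives mu = 8. Corank 2; j^3 = s^2*t has shape L^2 M (L != M), so D-series; mu = 8 gives D_8.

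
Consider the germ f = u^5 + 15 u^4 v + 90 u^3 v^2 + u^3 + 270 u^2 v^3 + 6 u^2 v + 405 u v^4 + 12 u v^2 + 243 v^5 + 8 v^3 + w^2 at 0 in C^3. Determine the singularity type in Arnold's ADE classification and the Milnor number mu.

Type E8, Milnor number mu = 8.

The Hessian of f at 0 has rank 1. Corank 2; j^3 = (u + 2*v)^3 is a perfect cube, so E-series; the 5-jet and mu = 8 give E_8.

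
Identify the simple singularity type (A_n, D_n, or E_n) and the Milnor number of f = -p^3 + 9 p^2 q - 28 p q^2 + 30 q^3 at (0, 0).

The Hessian of f at 0 has rank 0. Corank 2; j^3 = -(p - 3*q)*(p^2 - 6*p*q + 10*q^2) splits into three distinct lines over C (the quadratic factor has nonzero discriminant), so D_4.

Type D4, Milnor number mu = 4.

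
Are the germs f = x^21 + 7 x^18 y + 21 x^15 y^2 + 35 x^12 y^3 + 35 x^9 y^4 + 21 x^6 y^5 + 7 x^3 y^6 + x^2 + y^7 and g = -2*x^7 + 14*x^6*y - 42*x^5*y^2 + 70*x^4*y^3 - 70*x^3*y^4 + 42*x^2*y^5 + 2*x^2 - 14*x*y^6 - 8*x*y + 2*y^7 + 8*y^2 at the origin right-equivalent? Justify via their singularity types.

Yes.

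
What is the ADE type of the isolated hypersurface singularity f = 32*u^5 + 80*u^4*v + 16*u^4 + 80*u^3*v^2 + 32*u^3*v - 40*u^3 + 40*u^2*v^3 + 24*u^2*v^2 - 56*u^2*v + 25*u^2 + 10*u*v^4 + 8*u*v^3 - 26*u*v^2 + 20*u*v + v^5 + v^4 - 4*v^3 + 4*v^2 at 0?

The Hessian of f at 0 is [[50, 20], [20, 8]] with rank 1, so corank 1. A Groebner basis of the Jacobian ideal J(f) in C{u,v} is {-3125*u/4 + v^3 + 25*v^2/4 - 625*v/2, u^2 + 5*u - v^2/5 + 2*v, u*v - 25*u/4 + 9*v^2/20 - 5*v/2}; counting standard monomials gives mu = 4. Corank 1: A-series; mu = 4 gives A_4.

A_4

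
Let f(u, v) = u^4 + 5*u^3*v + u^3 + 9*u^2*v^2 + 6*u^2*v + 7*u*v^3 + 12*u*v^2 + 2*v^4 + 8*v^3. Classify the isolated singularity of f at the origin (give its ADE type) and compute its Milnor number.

Type E_7, Milnor number mu = 7.

The Hessian of f at 0 has rank 0. Corank 2; j^3 = (u + 2*v)^3 is a perfect cube, so E-series; the 4-jet and mu = 7 give E_7.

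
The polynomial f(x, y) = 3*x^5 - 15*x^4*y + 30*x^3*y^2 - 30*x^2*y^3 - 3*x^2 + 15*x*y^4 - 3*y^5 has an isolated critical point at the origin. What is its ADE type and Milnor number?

Type A4, Milnor number mu = 4.

The Hessian of f at 0 is [[-6, 0], [0, 0]] with rank 1, so corank 1. A Groebner basis of the Jacobian ideal J(f) in C{x,y} is {y^4, x}; counting standard monomials gives mu = 4. Corank 1: A-series; mu = 4 gives A_4.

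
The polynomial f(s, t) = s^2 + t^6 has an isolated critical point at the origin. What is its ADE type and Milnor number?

The Hessian of f at 0 has rank 1. Corank 1: A-series; mu = 5 gives A_5.

Type A_{5}, Milnor number mu = 5.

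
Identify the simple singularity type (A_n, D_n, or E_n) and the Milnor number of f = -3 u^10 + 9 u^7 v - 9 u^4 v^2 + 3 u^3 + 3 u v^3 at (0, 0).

The Hessian of f at 0 has rank 0. Corank 2; j^3 = 3*u^3 is a perfect cube, so E-series; the 4-jet and mu = 7 give E_7.

Type E7, Milnor number mu = 7.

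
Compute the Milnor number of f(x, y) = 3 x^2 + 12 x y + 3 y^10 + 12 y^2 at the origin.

9

The Hessian of f at 0 has rank 1. Corank 1: A-series; mu = 9 gives A_9.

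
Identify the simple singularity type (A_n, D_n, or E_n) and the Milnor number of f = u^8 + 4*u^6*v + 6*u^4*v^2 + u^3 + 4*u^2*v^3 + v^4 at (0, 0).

Type E_{6}, Milnor number mu = 6.

The Hessian of f at 0 has rank 0. Corank 2; j^3 = u^3 is a perfect cube, so E-series; the 4-jet and mu = 6 give E_6.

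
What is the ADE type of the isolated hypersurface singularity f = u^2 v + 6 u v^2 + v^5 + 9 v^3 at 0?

D6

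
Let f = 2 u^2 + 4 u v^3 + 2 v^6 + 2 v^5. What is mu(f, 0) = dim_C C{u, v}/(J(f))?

The Hessian of f at 0 has rank 1. Corank 1: A-series; mu = 4 gives A_4.

4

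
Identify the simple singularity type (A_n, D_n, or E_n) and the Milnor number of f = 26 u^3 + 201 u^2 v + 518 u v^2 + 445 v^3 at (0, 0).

The Hessian of f at 0 has rank 0. Corank 2; j^3 = (2*u + 5*v)*(13*u^2 + 68*u*v + 89*v^2) splits into three distinct lines over C (the quadratic factor has nonzero discriminant), so D_4.

Type D_4, Milnor number mu = 4.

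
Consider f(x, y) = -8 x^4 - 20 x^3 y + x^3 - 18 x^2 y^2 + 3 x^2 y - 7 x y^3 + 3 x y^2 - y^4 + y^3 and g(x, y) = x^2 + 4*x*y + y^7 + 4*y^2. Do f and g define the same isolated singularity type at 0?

No.

The Hessian of f at 0 is [[0, 0], [0, 0]] with rank 0, so corank 2. A Groebner basis of the Jacobian ideal J(f) in C{x,y} is {3*x^2/4 + 3*x*y/2 + y^4 + y^3/4 + 3*y^2/4, x^3 - 9*x^2/4 - 9*x*y/2 + y^3/4 - 9*y^2/4, x^2*y + 7*x^2/4 + 7*x*y/2 - 5*y^3/12 + 7*y^2/4, -x^2 + x*y^2 - 2*x*y + 2*y^3/3 - y^2}; counting standard monomials gives mu = 7. Corank 2; j^3 = (x + y)^3 is a perfect cube, so E-series; the 4-jet and mu = 7 give E_7. The Hessian of g at 0 is [[2, 4], [4, 8]] with rank 1, so corank 1. A Groebner basis of the Jacobian ideal J(g) in C{x,y} is {y^6, x + 2*y}; counting standard monomials gives mu = 6. Corank 1: A-series; mu = 6 gives A_6. f is E_7 but g is A_6, hence not right-equivalent.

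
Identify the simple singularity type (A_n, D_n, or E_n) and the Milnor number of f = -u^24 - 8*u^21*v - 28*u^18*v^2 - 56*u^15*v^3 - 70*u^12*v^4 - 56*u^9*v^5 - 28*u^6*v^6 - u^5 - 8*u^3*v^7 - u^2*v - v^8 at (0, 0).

Type D_{9}, Milnor number mu = 9.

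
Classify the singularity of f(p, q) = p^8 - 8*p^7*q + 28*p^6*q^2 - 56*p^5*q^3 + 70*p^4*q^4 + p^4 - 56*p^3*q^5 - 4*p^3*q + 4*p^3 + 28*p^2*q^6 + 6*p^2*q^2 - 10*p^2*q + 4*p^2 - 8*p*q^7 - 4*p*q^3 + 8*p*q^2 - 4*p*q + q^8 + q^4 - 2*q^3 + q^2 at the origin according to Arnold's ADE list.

A_{7}

The Hessian of f at 0 is [[8, -4], [-4, 2]] with rank 1, so corank 1. A Groebner basis of the Jacobian ideal J(f) in C{p,q} is {p*q^3 + 88*p*q^2 - 368*p*q + 320*p - 70*q^3 + 224*q^2 - 160*q, 112*p*q^2 - 448*p*q + 384*p + q^4 - 88*q^3 + 272*q^2 - 192*q, p^2 - 2*p*q + 2*p + q^2 - q}; counting standard monomials gives mu = 7. Corank 1: A-series; mu = 7 gives A_7.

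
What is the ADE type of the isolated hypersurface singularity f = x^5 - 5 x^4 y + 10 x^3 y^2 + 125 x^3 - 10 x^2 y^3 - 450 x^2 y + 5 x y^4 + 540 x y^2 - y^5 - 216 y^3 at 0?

The Hessian of f at 0 is [[0, 0], [0, 0]] with rank 0, so corank 2. A Groebner basis of the Jacobian ideal J(f) in C{x,y} is {y^5, x*y^3 - 23*y^4/20, x^2 - 12*x*y/5 + 36*y^2/25}; counting standard monomials gives mu = 8. Corank 2; j^3 = (5*x - 6*y)^3 is a perfect cube, so E-series; the 5-jet and mu = 8 give E_8.

E8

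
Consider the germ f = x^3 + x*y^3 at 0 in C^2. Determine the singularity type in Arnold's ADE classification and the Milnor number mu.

Type E_7, Milnor number mu = 7.

The Hessian of f at 0 has rank 0. Corank 2; j^3 = x^3 is a perfect cube, so E-series; the 4-jet and mu = 7 give E_7.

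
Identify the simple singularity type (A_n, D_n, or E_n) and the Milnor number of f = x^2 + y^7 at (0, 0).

Type A_6, Milnor number mu = 6.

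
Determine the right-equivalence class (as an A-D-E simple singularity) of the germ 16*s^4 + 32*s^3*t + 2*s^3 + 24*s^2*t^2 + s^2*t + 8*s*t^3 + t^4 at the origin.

The Hessian of f at 0 is [[0, 0], [0, 0]] with rank 0, so corank 2. A Groebner basis of the Jacobian ideal J(f) in C{s,t} is {s*t^2, -s*t/8 + t^3, s^2 + s*t/2}; counting standard monomials gives mu = 5. Corank 2; j^3 = s^2*(2*s + t) has shape L^2 M (L != M), so D-series; mu = 5 gives D_5.

D5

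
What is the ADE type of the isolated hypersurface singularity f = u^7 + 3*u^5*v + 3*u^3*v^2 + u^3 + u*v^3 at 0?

E_7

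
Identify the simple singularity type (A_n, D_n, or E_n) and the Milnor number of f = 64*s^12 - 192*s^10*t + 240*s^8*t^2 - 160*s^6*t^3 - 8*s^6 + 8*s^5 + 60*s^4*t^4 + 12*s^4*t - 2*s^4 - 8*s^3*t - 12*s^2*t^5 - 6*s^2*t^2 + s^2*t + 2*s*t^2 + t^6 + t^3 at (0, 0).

Type D7, Milnor number mu = 7.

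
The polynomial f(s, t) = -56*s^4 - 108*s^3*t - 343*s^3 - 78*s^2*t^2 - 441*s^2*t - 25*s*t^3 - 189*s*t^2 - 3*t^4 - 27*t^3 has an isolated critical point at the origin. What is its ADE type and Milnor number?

The Hessian of f at 0 is [[0, 0], [0, 0]] with rank 0, so corank 2. A Groebner basis of the Jacobian ideal J(f) in C{s,t} is {17294403*s^2/4 + 7411887*s*t/2 + t^4 + 343*t^3/4 + 3176523*t^2/4, s^3 + 5733*s^2/4 + 2457*s*t/2 + 3*t^3/28 + 1053*t^2/4, s^2*t - 8575*s^2/4 - 3675*s*t/2 - 19*t^3/84 - 1575*t^2/4, 2401*s^2 + s*t^2 + 2058*s*t + 10*t^3/21 + 441*t^2}; counting standard monomials gives mu = 7. Corank 2; j^3 = -(7*s + 3*t)^3 is a perfect cube, so E-series; the 4-jet and mu = 7 give E_7.

Type E7, Milnor number mu = 7.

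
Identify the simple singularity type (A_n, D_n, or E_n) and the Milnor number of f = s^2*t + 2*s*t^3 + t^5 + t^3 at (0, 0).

The Hessian of f at 0 has rank 0. Corank 2; j^3 = t*(s^2 + t^2) splits into three distinct lines over C (the quadratic factor has nonzero discriminant), so D_4.

Type D4, Milnor number mu = 4.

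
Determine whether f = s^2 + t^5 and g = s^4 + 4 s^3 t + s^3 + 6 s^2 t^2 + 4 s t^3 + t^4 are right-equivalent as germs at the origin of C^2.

No.

The Hessian of f at 0 is [[2, 0], [0, 0]] with rank 1, so corank 1. A Groebner basis of the Jacobian ideal J(f) in C{s,t} is {t^4, s}; counting standard monomials gives mu = 4. Corank 1: A-series; mu = 4 gives A_4. The Hessian of g at 0 is [[0, 0], [0, 0]] with rank 0, so corank 2. A Groebner basis of the Jacobian ideal J(g) in C{s,t} is {t^4, s*t^2 + t^3/3, s^2}; counting standard monomials gives mu = 6. Corank 2; j^3 = s^3 is a perfect cube, so E-series; the 4-jet and mu = 6 give E_6. f is A_4 but g is E_6, hence not right-equivalent.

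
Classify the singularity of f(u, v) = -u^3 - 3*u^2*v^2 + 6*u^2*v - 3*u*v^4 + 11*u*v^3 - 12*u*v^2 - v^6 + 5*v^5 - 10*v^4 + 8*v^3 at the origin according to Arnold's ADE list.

The Hessian of f at 0 has rank 0. Corank 2; j^3 = -(u - 2*v)^3 is a perfect cube, so E-series; the 4-jet and mu = 7 give E_7.

E7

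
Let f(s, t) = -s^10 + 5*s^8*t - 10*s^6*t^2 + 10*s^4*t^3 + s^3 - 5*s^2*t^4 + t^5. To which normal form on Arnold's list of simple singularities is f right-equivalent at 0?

The Hessian of f at 0 has rank 0. Corank 2; j^3 = s^3 is a perfect cube, so E-series; the 5-jet and mu = 8 give E_8.

E_{8}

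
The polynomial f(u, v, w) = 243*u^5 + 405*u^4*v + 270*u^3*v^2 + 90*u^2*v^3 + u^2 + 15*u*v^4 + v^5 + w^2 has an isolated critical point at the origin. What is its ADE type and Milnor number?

Type A4, Milnor number mu = 4.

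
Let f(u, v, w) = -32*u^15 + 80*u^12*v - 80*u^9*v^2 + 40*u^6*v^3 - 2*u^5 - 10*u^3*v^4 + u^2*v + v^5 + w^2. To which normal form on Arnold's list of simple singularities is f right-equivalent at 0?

The Hessian of f at 0 is [[0, 0, 0], [0, 0, 0], [0, 0, 2]] with rank 1, so corank 2. A Groebner basis of the Jacobian ideal J(f) in C{u,v,w} is {u^2/5 + v^4, u^3, u*v, w}; counting standard monomials gives mu = 6. Corank 2; j^3 = u^2*v has shape L^2 M (L != M), so D-series; mu = 6 gives D_6.

D_6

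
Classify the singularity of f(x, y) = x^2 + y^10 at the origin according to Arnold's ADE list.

A_9

The Hessian of f at 0 has rank 1. Corank 1: A-series; mu = 9 gives A_9.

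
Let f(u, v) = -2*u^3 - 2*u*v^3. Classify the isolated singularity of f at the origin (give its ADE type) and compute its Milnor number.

Type E_7, Milnor number mu = 7.

The Hessian of f at 0 has rank 0. Corank 2; j^3 = -2*u^3 is a perfect cube, so E-series; the 4-jet and mu = 7 give E_7.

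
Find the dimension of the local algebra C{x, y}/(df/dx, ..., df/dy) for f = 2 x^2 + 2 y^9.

8

The Hessian of f at 0 has rank 1. Corank 1: A-series; mu = 8 gives A_8.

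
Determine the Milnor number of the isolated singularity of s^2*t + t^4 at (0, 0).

The Hessian of f at 0 has rank 0. Corank 2; j^3 = s^2*t has shape L^2 M (L != M), so D-series; mu = 5 gives D_5.

5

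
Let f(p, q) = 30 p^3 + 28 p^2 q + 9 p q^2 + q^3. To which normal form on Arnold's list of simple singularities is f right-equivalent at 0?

D_4

The Hessian of f at 0 has rank 0. Corank 2; j^3 = (3*p + q)*(10*p^2 + 6*p*q + q^2) splits into three distinct lines over C (the quadratic factor has nonzero discriminant), so D_4.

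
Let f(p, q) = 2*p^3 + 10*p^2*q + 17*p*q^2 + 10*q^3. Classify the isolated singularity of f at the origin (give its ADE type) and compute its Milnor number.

The Hessian of f at 0 is [[0, 0], [0, 0]] with rank 0, so corank 2. A Groebner basis of the Jacobian ideal J(f) in C{p,q} is {q^3, p^2 - 11*q^2/2, p*q + 5*q^2/2}; counting standard monomials gives mu = 4. Corank 2; j^3 = (p + 2*q)*(2*p^2 + 6*p*q + 5*q^2) splits into three distinct lines over C (the quadratic factor has nonzero discriminant), so D_4.

Type D4, Milnor number mu = 4.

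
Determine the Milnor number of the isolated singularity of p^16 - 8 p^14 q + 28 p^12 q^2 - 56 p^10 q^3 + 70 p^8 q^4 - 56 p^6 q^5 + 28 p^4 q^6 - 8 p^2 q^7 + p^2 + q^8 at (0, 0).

7

The Hessian of f at 0 has rank 1. Corank 1: A-series; mu = 7 gives A_7.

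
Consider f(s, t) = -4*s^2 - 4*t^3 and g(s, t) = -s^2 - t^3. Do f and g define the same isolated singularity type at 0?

Yes.

The Hessian of f at 0 has rank 1. Corank 1: A-series; mu = 2 gives A_2. The Hessian of g at 0 has rank 1. Corank 1: A-series; mu = 2 gives A_2. Both have type A_2, hence right-equivalent.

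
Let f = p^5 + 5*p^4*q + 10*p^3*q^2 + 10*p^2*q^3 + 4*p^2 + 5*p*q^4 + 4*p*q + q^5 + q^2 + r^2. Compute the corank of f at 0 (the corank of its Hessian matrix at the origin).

Hessian at 0 has rank 2.

1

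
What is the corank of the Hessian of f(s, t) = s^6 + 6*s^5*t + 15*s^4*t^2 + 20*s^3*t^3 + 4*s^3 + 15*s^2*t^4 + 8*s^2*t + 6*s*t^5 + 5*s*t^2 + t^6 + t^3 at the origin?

2

Hessian at 0 has rank 0.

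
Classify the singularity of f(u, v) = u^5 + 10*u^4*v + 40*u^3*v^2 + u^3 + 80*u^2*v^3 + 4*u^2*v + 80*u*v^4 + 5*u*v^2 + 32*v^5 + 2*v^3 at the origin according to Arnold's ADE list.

D_{6}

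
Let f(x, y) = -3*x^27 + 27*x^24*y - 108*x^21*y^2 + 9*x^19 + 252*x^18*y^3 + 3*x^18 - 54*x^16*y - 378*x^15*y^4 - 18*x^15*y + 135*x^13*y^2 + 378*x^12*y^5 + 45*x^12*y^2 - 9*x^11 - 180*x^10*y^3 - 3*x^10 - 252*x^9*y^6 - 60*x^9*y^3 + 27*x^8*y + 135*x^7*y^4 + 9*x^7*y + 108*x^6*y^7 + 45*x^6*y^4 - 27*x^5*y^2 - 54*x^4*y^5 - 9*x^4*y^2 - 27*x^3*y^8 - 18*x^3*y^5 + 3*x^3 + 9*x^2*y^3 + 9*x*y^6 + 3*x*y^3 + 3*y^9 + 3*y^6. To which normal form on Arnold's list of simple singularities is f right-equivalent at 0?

E_{7}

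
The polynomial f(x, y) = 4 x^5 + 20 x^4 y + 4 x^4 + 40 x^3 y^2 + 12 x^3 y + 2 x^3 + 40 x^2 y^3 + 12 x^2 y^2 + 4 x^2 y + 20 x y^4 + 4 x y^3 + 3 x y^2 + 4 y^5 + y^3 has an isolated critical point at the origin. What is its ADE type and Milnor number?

The Hessian of f at 0 has rank 0. Corank 2; j^3 = (x + y)*(2*x^2 + 2*x*y + y^2) splits into three distinct lines over C (the quadratic factor has nonzero discriminant), so D_4.

Type D_4, Milnor number mu = 4.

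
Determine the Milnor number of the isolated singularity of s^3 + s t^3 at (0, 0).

7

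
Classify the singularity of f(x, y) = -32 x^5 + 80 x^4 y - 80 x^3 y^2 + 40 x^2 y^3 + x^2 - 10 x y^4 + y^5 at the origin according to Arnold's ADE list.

The Hessian of f at 0 has rank 1. Corank 1: A-series; mu = 4 gives A_4.

A_{4}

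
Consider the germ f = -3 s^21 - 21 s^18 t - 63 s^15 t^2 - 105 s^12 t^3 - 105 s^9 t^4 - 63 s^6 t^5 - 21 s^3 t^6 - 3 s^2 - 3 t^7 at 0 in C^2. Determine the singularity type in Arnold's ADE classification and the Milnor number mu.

The Hessian of f at 0 has rank 1. Corank 1: A-series; mu = 6 gives A_6.

Type A_{6}, Milnor number mu = 6.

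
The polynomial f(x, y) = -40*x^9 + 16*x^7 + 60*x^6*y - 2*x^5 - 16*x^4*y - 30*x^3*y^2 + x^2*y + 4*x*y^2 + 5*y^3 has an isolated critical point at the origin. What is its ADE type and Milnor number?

Type D_4, Milnor number mu = 4.

The Hessian of f at 0 is [[0, 0], [0, 0]] with rank 0, so corank 2. A Groebner basis of the Jacobian ideal J(f) in C{x,y} is {y^3, x^2 - y^2, x*y + 2*y^2}; counting standard monomials gives mu = 4. Corank 2; j^3 = y*(x^2 + 4*x*y + 5*y^2) splits into three distinct lines over C (the quadratic factor has nonzero discriminant), so D_4.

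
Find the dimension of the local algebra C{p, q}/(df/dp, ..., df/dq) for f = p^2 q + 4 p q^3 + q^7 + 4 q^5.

8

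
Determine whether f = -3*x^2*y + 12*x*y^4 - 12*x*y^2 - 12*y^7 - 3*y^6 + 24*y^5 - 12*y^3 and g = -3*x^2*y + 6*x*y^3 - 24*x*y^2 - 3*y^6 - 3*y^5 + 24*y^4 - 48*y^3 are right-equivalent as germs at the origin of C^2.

Yes.

The Hessian of f at 0 is [[0, 0], [0, 0]] with rank 0, so corank 2. A Groebner basis of the Jacobian ideal J(f) in C{x,y} is {-x*y/2 + y^4 - y^2, x^3 + 4*x^2 + 16*x*y + 8*y^3 + 16*y^2, x^2*y - 4*x^2/3 - 16*x*y/3 - 4*y^3 - 16*y^2/3, x^2/3 + x*y^2 + 4*x*y/3 + 2*y^3 + 4*y^2/3}; counting standard monomials gives mu = 7. Corank 2; j^3 = -3*y*(x + 2*y)^2 has shape L^2 M (L != M), so D-series; mu = 7 gives D_7. The Hessian of g at 0 is [[0, 0], [0, 0]] with rank 0, so corank 2. A Groebner basis of the Jacobian ideal J(g) in C{x,y} is {x^3 - 2*x^2 - 46*x*y^2 - 136*x*y - 512*y^2, x^2*y + x^2/6 + 47*x*y^2/6 + 50*x*y/3 + 64*y^2, -x*y + y^3 - 4*y^2}; counting standard monomials gives mu = 7. Corank 2; j^3 = -3*y*(x + 4*y)^2 has shape L^2 M (L != M), so D-series; mu = 7 gives D_7. Both have type D_7, hence right-equivalent.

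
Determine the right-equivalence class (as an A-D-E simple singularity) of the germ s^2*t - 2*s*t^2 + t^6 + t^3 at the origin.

D7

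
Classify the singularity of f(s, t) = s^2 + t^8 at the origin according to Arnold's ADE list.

A7

The Hessian of f at 0 has rank 1. Corank 1: A-series; mu = 7 gives A_7.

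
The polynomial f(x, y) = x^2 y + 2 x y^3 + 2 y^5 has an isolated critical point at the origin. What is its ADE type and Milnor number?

Type D6, Milnor number mu = 6.

The Hessian of f at 0 is [[0, 0], [0, 0]] with rank 0, so corank 2. A Groebner basis of the Jacobian ideal J(f) in C{x,y} is {x^3, x^2*y, -x^2/4 + x*y^2, x*y + y^3}; counting standard monomials gives mu = 6. Corank 2; j^3 = x^2*y has shape L^2 M (L != M), so D-series; mu = 6 gives D_6.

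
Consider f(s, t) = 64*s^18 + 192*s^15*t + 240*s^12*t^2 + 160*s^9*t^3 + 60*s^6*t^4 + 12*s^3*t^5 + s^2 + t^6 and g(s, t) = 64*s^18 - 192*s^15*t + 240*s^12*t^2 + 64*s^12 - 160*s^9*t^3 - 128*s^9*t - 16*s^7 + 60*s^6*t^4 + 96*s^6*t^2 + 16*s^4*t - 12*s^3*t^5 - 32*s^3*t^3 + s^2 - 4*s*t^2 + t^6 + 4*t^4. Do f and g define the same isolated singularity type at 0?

Yes.

The Hessian of f at 0 has rank 1. Corank 1: A-series; mu = 5 gives A_5. The Hessian of g at 0 has rank 1. Corank 1: A-series; mu = 5 gives A_5. Both have type A_5, hence right-equivalent.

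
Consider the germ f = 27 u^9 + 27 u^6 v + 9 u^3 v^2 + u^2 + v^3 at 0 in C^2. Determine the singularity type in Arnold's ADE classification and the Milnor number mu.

The Hessian of f at 0 has rank 1. Corank 1: A-series; mu = 2 gives A_2.

Type A_2, Milnor number mu = 2.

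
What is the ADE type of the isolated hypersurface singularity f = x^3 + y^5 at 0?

E8

The Hessian of f at 0 is [[0, 0], [0, 0]] with rank 0, so corank 2. A Groebner basis of the Jacobian ideal J(f) in C{x,y} is {y^4, x^2}; counting standard monomials gives mu = 8. Corank 2; j^3 = x^3 is a perfect cube, so E-series; the 5-jet and mu = 8 give E_8.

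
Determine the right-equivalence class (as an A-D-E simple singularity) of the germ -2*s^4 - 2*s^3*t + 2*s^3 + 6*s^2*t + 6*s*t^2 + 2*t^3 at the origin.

E_7

The Hessian of f at 0 has rank 0. Corank 2; j^3 = 2*(s + t)^3 is a perfect cube, so E-series; the 4-jet and mu = 7 give E_7.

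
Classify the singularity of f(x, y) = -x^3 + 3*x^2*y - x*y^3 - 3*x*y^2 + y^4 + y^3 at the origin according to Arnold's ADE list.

The Hessian of f at 0 has rank 0. Corank 2; j^3 = -(x - y)^3 is a perfect cube, so E-series; the 4-jet and mu = 7 give E_7.

E_{7}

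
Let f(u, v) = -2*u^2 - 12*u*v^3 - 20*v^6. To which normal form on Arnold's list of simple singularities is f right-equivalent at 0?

A_5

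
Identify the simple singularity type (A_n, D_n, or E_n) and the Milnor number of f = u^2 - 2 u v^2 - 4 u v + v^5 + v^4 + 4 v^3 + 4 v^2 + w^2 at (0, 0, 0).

Type A_4, Milnor number mu = 4.

The Hessian of f at 0 has rank 2. Corank 1: A-series; mu = 4 gives A_4.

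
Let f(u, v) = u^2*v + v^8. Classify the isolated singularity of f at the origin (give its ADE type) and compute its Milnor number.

The Hessian of f at 0 has rank 0. Corank 2; j^3 = u^2*v has shape L^2 M (L != M), so D-series; mu = 9 gives D_9.

Type D_9, Milnor number mu = 9.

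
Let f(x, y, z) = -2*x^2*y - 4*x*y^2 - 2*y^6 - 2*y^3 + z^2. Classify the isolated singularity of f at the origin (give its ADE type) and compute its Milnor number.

Type D7, Milnor number mu = 7.

The Hessian of f at 0 has rank 1. Corank 2; j^3 = -2*y*(x + y)^2 has shape L^2 M (L != M), so D-series; mu = 7 gives D_7.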